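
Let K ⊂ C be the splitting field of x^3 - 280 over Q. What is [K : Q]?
[K : Q] = 6

The roots of x^3 - 280 are ∛280, ω∛280, ω^2∛280 where ω = e^(2πi/3) is a primitive cube root of unity, so K = Q(∛280, ω). Now [Q(∛280):Q] = 3 (since 280 is not a perfect cube, x^3 - 280 is irreducible) and [Q(ω):Q] = 2. Both 2 and 3 divide [K:Q], and [K:Q] ≤ 3·2 = 6, so [K:Q] = 6. (Equivalently: Q(∛280) ⊂ R but ω ∉ R, so [K : Q(∛280)] = 2.)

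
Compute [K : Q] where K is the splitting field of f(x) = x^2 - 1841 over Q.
[K : Q] = 2

f(x) = x^2 - 1841 factors as (x - √1841)(x + √1841). The splitting field is K = Q(√1841). Since 1841 is squarefree and > 1, it is not a perfect square, so x^2 - 1841 is irreducible over Q and [Q(√1841) : Q] = 2. Hence [K : Q] = 2.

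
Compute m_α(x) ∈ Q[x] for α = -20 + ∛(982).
m_α(x) = x^3 + 60x^2 + 1200x + 7018

Set β = α + 20 = ∛(982), so β^3 = 982. Then (α + 20)^3 - 982 = 0, i.e. α is a root of g(x) = (x + 20)^3 - 982 = x^3 + 60x^2 + 1200x + 7018. Since g(x) = h(x + 20) where h(x) = x^3 - 982, and h is irreducible over Q (because 982 is not a perfect cube, so h has no rational root, and a monic cubic with no rational root is irreducible), g is also irreducible (irreducibility is preserved under the substitution x → x + 20). Hence m_α(x) = x^3 + 60x^2 + 1200x + 7018.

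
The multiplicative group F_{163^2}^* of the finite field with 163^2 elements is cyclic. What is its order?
|F_{163^2}^*| = 26568

F_{163^2} has 163^2 = 26569 elements; its multiplicative group consists of all nonzero elements, so |F_{163^2}^*| = 26569 - 1 = 26568. (It is cyclic since any finite subgroup of the multiplicative group of a field is cyclic.)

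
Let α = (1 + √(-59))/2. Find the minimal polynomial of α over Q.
m_α(x) = x^2 - x + 15

From 2α - 1 = √(-59), squaring gives (2α - 1)^2 = -59, i.e. 4α^2 - 4α + 1 = -59, so α^2 - α + (1 + 59)/4 = 0. Since -59 ≡ 1 (mod 4), (1 + 59)/4 = 15 ∈ Z. The polynomial x^2 - x + 15 has discriminant 1 - 4·(15) = -59, which is not a perfect square in Q (d = -59 is squarefree and ≠ 1), so x^2 - x + 15 is irreducible over Q. It is the minimal polynomial of α.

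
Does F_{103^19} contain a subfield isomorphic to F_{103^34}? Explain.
No: F_{103^34} is not a subfield of F_{103^19}

F_{p^m} embeds in F_{p^n} iff m | n. Here 34 ∤ 19 (since 19 = 0·34 + 19 with remainder 19 ≠ 0), so F_{103^34} is not a subfield of F_{103^19}. Equivalently: if it were, the tower law would give 34 = [F_{103^34}:F_103] dividing [F_{103^19}:F_103] = 19, contradiction.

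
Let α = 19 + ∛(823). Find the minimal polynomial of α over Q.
m_α(x) = x^3 - 57x^2 + 1083x - 7682

Set β = α - 19 = ∛(823), so β^3 = 823. Then (α - 19)^3 - 823 = 0, i.e. α is a root of g(x) = (x - 19)^3 - 823 = x^3 - 57x^2 + 1083x - 7682. Since g(x) = h(x - 19) where h(x) = x^3 - 823, and h is irreducible over Q (because 823 is not a perfect cube, so h has no rational root, and a monic cubic with no rational root is irreducible), g is also irreducible (irreducibility is preserved under the substitution x → x - 19). Hence m_α(x) = x^3 - 57x^2 + 1083x - 7682.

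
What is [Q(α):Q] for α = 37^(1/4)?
[Q(α):Q] = 4

α is a root of x^4 - 37. By Eisenstein's criterion at the prime p = 37 (which divides the constant term 37 but p^2 = 1369 does not, since 37 is squarefree), x^4 - 37 is irreducible over Q. Hence [Q(α):Q] = 4.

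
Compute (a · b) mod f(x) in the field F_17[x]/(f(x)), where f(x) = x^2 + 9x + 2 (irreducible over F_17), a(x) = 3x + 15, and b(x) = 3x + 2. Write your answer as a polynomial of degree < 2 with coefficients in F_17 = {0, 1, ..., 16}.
a · b ≡ 4x + 12 (mod f(x))

Multiply in F_17[x]: a(x)·b(x) = (3x + 15)·(3x + 2) = 9x^2 + 13. This has degree ≥ 2, so divide by f(x) over F_17: 9x^2 + 13 = (9)·(x^2 + 9x + 2) + (4x + 12). Hence a·b ≡ 4x + 12 (mod f). (F_17[x]/(f) is a field with 17^2 = 289 elements since f is irreducible of degree 2.)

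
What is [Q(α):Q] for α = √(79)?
[Q(α):Q] = 2

[Q(α):Q] equals the degree of the minimal polynomial of α. Here α^2 = 79 and x^2 - 79 is irreducible (d = 79 is squarefree, ≠ 1, hence not a square), so deg(m_α) = 2. Thus [Q(α):Q] = 2.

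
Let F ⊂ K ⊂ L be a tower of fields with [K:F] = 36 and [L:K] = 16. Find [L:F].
[L:F] = 576

The tower law says that for any tower of field extensions F ⊂ K ⊂ L with finite degrees, [L:F] = [L:K] · [K:F]. Here this gives [L:F] = 16 · 36 = 576.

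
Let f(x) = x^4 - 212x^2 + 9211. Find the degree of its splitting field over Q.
[K : Q] = 4

Solving the quadratic in x^2: x^2 = (212 ± √(212^2 - 4·9211))/2 = (212 ± √8100)/2 = (212 ± 90)/2, giving x^2 = 151 or x^2 = 61. So f(x) = (x^2 - 151)(x^2 - 61) and the roots of f are ±√151, ±√61. Hence the splitting field is K = Q(√151, √61). Since 151 and 61 are distinct squarefree integers > 1, their product 9211 is not a perfect square, so √61 ∉ Q(√151). By the tower law [K:Q] = [Q(√151,√61):Q(√151)] · [Q(√151):Q] = 2 · 2 = 4.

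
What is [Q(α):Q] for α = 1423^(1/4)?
[Q(α):Q] = 4

α is a root of x^4 - 1423. By Eisenstein's criterion at the prime p = 1423 (which divides the constant term 1423 but p^2 = 2024929 does not, since 1423 is squarefree), x^4 - 1423 is irreducible over Q. Hence [Q(α):Q] = 4.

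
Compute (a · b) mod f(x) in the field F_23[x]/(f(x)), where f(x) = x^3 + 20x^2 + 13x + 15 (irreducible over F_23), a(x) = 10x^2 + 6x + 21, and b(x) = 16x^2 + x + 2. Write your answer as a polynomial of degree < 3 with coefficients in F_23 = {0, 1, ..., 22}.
a · b ≡ 17x^2 + 20x + 15 (mod f(x))

Multiply in F_23[x]: a(x)·b(x) = (10x^2 + 6x + 21)·(16x^2 + x + 2) = 22x^4 + 14x^3 + 17x^2 + 10x + 19. This has degree ≥ 3, so divide by f(x) over F_23: 22x^4 + 14x^3 + 17x^2 + 10x + 19 = (22x + 11)·(x^3 + 20x^2 + 13x + 15) + (17x^2 + 20x + 15). Hence a·b ≡ 17x^2 + 20x + 15 (mod f). (F_23[x]/(f) is a field with 23^3 = 12167 elements since f is irreducible of degree 3.)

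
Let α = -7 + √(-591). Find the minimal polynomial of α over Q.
m_α(x) = x^2 + 14x + 640

From α + 7 = √(-591), squaring gives (α + 7)^2 = -591, i.e. α^2 + 14α + 49 = -591, so α^2 + 14α + 640 = 0. The discriminant of x^2 + 14x + 640 is (14)^2 - 4·(640) = 196 - 2560 = -2364, and 4·(-591) is not a perfect square in Q since -591 is squarefree and ≠ 1. Hence x^2 + 14x + 640 is irreducible over Q and is the minimal polynomial of α.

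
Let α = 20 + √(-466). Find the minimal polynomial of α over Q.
m_α(x) = x^2 - 40x + 866

From α - 20 = √(-466), squaring gives (α - 20)^2 = -466, i.e. α^2 - 40α + 400 = -466, so α^2 - 40α + 866 = 0. The discriminant of x^2 - 40x + 866 is (-40)^2 - 4·(866) = 1600 - 3464 = -1864, and 4·(-466) is not a perfect square in Q since -466 is squarefree and ≠ 1. Hence x^2 - 40x + 866 is irreducible over Q and is the minimal polynomial of α.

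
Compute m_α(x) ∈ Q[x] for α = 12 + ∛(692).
m_α(x) = x^3 - 36x^2 + 432x - 2420

Set β = α - 12 = ∛(692), so β^3 = 692. Then (α - 12)^3 - 692 = 0, i.e. α is a root of g(x) = (x - 12)^3 - 692 = x^3 - 36x^2 + 432x - 2420. Since g(x) = h(x - 12) where h(x) = x^3 - 692, and h is irreducible over Q (because 692 is not a perfect cube, so h has no rational root, and a monic cubic with no rational root is irreducible), g is also irreducible (irreducibility is preserved under the substitution x → x - 12). Hence m_α(x) = x^3 - 36x^2 + 432x - 2420.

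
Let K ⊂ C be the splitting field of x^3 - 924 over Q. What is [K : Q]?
[K : Q] = 6

The roots of x^3 - 924 are ∛924, ω∛924, ω^2∛924 where ω = e^(2πi/3) is a primitive cube root of unity, so K = Q(∛924, ω). Now [Q(∛924):Q] = 3 (since 924 is not a perfect cube, x^3 - 924 is irreducible) and [Q(ω):Q] = 2. Both 2 and 3 divide [K:Q], and [K:Q] ≤ 3·2 = 6, so [K:Q] = 6. (Equivalently: Q(∛924) ⊂ R but ω ∉ R, so [K : Q(∛924)] = 2.)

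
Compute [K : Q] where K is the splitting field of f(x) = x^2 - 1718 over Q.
[K : Q] = 2

f(x) = x^2 - 1718 factors as (x - √1718)(x + √1718). The splitting field is K = Q(√1718). Since 1718 is squarefree and > 1, it is not a perfect square, so x^2 - 1718 is irreducible over Q and [Q(√1718) : Q] = 2. Hence [K : Q] = 2.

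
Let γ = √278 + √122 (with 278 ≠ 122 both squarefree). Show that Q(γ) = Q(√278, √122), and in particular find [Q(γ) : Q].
[Q(γ) : Q] = 4 (equivalently, Q(γ) = Q(√278, √122))

Obviously Q(γ) ⊆ Q(√278, √122), and [Q(√278, √122):Q] = 4 (since 278, 122 are distinct squarefree integers > 1 with 33916 not a perfect square). To show equality we compute the minimal polynomial of γ. From γ = √278 + √122: γ^2 = 278 + 2√(33916) + 122 = 400 + 2√(33916), so γ^2 - 400 = 2√(33916); squaring, (γ^2 - 400)^2 = 4·33916, i.e. γ^4 - 800γ^2 + 160000 - 135664 = 0, i.e. γ^4 - 800γ^2 + 24336 = 0. So γ is a root of x^4 - 800x^2 + 24336. This polynomial is irreducible over Q: it has no rational root (each ±√278 ± √122 is irrational), and any factorization into two quadratics over Q would force √(33916) ∈ Q (pairing opposite roots) or √278, √122 ∈ Q (other pairings), all impossible. Hence [Q(γ):Q] = 4 = [Q(√278, √122):Q], so Q(γ) = Q(√278, √122).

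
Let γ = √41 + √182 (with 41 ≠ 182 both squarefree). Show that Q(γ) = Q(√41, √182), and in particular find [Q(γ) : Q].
[Q(γ) : Q] = 4 (equivalently, Q(γ) = Q(√41, √182))

Obviously Q(γ) ⊆ Q(√41, √182), and [Q(√41, √182):Q] = 4 (since 41, 182 are distinct squarefree integers > 1 with 7462 not a perfect square). To show equality we compute the minimal polynomial of γ. From γ = √41 + √182: γ^2 = 41 + 2√(7462) + 182 = 223 + 2√(7462), so γ^2 - 223 = 2√(7462); squaring, (γ^2 - 223)^2 = 4·7462, i.e. γ^4 - 446γ^2 + 49729 - 29848 = 0, i.e. γ^4 - 446γ^2 + 19881 = 0. So γ is a root of x^4 - 446x^2 + 19881. This polynomial is irreducible over Q: it has no rational root (each ±√41 ± √182 is irrational), and any factorization into two quadratics over Q would force √(7462) ∈ Q (pairing opposite roots) or √41, √182 ∈ Q (other pairings), all impossible. Hence [Q(γ):Q] = 4 = [Q(√41, √182):Q], so Q(γ) = Q(√41, √182).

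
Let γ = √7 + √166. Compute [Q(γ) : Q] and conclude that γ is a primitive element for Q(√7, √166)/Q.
[Q(γ) : Q] = 4 (equivalently, Q(γ) = Q(√7, √166))

Obviously Q(γ) ⊆ Q(√7, √166), and [Q(√7, √166):Q] = 4 (since 7, 166 are distinct squarefree integers > 1 with 1162 not a perfect square). To show equality we compute the minimal polynomial of γ. From γ = √7 + √166: γ^2 = 7 + 2√(1162) + 166 = 173 + 2√(1162), so γ^2 - 173 = 2√(1162); squaring, (γ^2 - 173)^2 = 4·1162, i.e. γ^4 - 346γ^2 + 29929 - 4648 = 0, i.e. γ^4 - 346γ^2 + 25281 = 0. So γ is a root of x^4 - 346x^2 + 25281. This polynomial is irreducible over Q: it has no rational root (each ±√7 ± √166 is irrational), and any factorization into two quadratics over Q would force √(1162) ∈ Q (pairing opposite roots) or √7, √166 ∈ Q (other pairings), all impossible. Hence [Q(γ):Q] = 4 = [Q(√7, √166):Q], so Q(γ) = Q(√7, √166).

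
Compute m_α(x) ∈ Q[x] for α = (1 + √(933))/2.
m_α(x) = x^2 - x - 233

From 2α - 1 = √(933), squaring gives (2α - 1)^2 = 933, i.e. 4α^2 - 4α + 1 = 933, so α^2 - α + (1 - 933)/4 = 0. Since 933 ≡ 1 (mod 4), (1 - 933)/4 = -233 ∈ Z. The polynomial x^2 - x - 233 has discriminant 1 - 4·(-233) = 933, which is not a perfect square in Q (d = 933 is squarefree and ≠ 1), so x^2 - x - 233 is irreducible over Q. It is the minimal polynomial of α.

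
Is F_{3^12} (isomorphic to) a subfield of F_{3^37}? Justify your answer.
No: F_{3^12} is not a subfield of F_{3^37}

F_{p^m} embeds in F_{p^n} iff m | n. Here 12 ∤ 37 (since 37 = 3·12 + 1 with remainder 1 ≠ 0), so F_{3^12} is not a subfield of F_{3^37}. Equivalently: if it were, the tower law would give 12 = [F_{3^12}:F_3] dividing [F_{3^37}:F_3] = 37, contradiction.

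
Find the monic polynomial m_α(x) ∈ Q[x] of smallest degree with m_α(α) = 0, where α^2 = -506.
m_α(x) = x^2 + 506

α satisfies α^2 + 506 = 0, so x^2 + 506 annihilates α. Since d = -506 is squarefree and ≠ 1, it is not a perfect square in Q, so x^2 + 506 has no rational root and is therefore irreducible over Q (a degree-2 polynomial over a field is irreducible iff it has no root). Hence m_α(x) = x^2 + 506.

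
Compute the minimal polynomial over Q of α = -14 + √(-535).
m_α(x) = x^2 + 28x + 731

From α + 14 = √(-535), squaring gives (α + 14)^2 = -535, i.e. α^2 + 28α + 196 = -535, so α^2 + 28α + 731 = 0. The discriminant of x^2 + 28x + 731 is (28)^2 - 4·(731) = 784 - 2924 = -2140, and 4·(-535) is not a perfect square in Q since -535 is squarefree and ≠ 1. Hence x^2 + 28x + 731 is irreducible over Q and is the minimal polynomial of α.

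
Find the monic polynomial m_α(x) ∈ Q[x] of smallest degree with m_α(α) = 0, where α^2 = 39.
m_α(x) = x^2 - 39

α satisfies α^2 - 39 = 0, so x^2 - 39 annihilates α. Since d = 39 is squarefree and ≠ 1, it is not a perfect square in Q, so x^2 - 39 has no rational root and is therefore irreducible over Q (a degree-2 polynomial over a field is irreducible iff it has no root). Hence m_α(x) = x^2 - 39.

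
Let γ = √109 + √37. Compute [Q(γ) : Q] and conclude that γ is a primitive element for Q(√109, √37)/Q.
[Q(γ) : Q] = 4 (equivalently, Q(γ) = Q(√109, √37))

Obviously Q(γ) ⊆ Q(√109, √37), and [Q(√109, √37):Q] = 4 (since 109, 37 are distinct squarefree integers > 1 with 4033 not a perfect square). To show equality we compute the minimal polynomial of γ. From γ = √109 + √37: γ^2 = 109 + 2√(4033) + 37 = 146 + 2√(4033), so γ^2 - 146 = 2√(4033); squaring, (γ^2 - 146)^2 = 4·4033, i.e. γ^4 - 292γ^2 + 21316 - 16132 = 0, i.e. γ^4 - 292γ^2 + 5184 = 0. So γ is a root of x^4 - 292x^2 + 5184. This polynomial is irreducible over Q: it has no rational root (each ±√109 ± √37 is irrational), and any factorization into two quadratics over Q would force √(4033) ∈ Q (pairing opposite roots) or √109, √37 ∈ Q (other pairings), all impossible. Hence [Q(γ):Q] = 4 = [Q(√109, √37):Q], so Q(γ) = Q(√109, √37).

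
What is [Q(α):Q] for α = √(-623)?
[Q(α):Q] = 2

[Q(α):Q] equals the degree of the minimal polynomial of α. Here α^2 = -623 and x^2 + 623 is irreducible (d = -623 is squarefree, ≠ 1, hence not a square), so deg(m_α) = 2. Thus [Q(α):Q] = 2.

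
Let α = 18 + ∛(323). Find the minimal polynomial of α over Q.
m_α(x) = x^3 - 54x^2 + 972x - 6155

Set β = α - 18 = ∛(323), so β^3 = 323. Then (α - 18)^3 - 323 = 0, i.e. α is a root of g(x) = (x - 18)^3 - 323 = x^3 - 54x^2 + 972x - 6155. Since g(x) = h(x - 18) where h(x) = x^3 - 323, and h is irreducible over Q (because 323 is not a perfect cube, so h has no rational root, and a monic cubic with no rational root is irreducible), g is also irreducible (irreducibility is preserved under the substitution x → x - 18). Hence m_α(x) = x^3 - 54x^2 + 972x - 6155.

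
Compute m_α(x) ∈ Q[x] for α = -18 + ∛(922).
m_α(x) = x^3 + 54x^2 + 972x + 4910

Set β = α + 18 = ∛(922), so β^3 = 922. Then (α + 18)^3 - 922 = 0, i.e. α is a root of g(x) = (x + 18)^3 - 922 = x^3 + 54x^2 + 972x + 4910. Since g(x) = h(x + 18) where h(x) = x^3 - 922, and h is irreducible over Q (because 922 is not a perfect cube, so h has no rational root, and a monic cubic with no rational root is irreducible), g is also irreducible (irreducibility is preserved under the substitution x → x + 18). Hence m_α(x) = x^3 + 54x^2 + 972x + 4910.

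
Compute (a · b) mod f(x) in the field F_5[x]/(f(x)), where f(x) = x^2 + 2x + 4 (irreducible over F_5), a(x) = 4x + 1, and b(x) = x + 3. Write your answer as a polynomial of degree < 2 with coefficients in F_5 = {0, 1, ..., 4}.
a · b ≡ 2 (mod f(x))

Multiply in F_5[x]: a(x)·b(x) = (4x + 1)·(x + 3) = 4x^2 + 3x + 3. This has degree ≥ 2, so divide by f(x) over F_5: 4x^2 + 3x + 3 = (4)·(x^2 + 2x + 4) + (2). Hence a·b ≡ 2 (mod f). (F_5[x]/(f) is a field with 5^2 = 25 elements since f is irreducible of degree 2.)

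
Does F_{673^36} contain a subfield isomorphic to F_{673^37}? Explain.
No: F_{673^37} is not a subfield of F_{673^36}

F_{p^m} embeds in F_{p^n} iff m | n. Here 37 ∤ 36 (since 36 = 0·37 + 36 with remainder 36 ≠ 0), so F_{673^37} is not a subfield of F_{673^36}. Equivalently: if it were, the tower law would give 37 = [F_{673^37}:F_673] dividing [F_{673^36}:F_673] = 36, contradiction.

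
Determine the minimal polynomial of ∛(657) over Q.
m_α(x) = x^3 - 657

α satisfies α^3 = 657, so x^3 - 657 annihilates α. By the rational root test, a rational root p/q (in lowest terms) of x^3 - 657 would satisfy p^3 = 657 q^3, forcing q = 1 and p^3 = 657; but 657 is not a perfect cube, contradiction. A monic cubic over Q with no rational root is irreducible (any nontrivial factorization would include a linear factor). Hence x^3 - 657 is the minimal polynomial of α, and in particular [Q(α):Q] = 3.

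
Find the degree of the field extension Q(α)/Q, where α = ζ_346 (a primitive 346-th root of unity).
[Q(α):Q] = 172

The minimal polynomial of ζ_346 over Q is the 346-th cyclotomic polynomial Φ_346(x), which is irreducible over Q and has degree φ(346) = 172. Hence [Q(α):Q] = φ(346) = 172.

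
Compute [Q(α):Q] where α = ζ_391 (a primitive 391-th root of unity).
[Q(α):Q] = 352

The minimal polynomial of ζ_391 over Q is the 391-th cyclotomic polynomial Φ_391(x), which is irreducible over Q and has degree φ(391) = 352. Hence [Q(α):Q] = φ(391) = 352.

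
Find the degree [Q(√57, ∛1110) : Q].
[Q(√57, ∛1110) : Q] = 6

Let L = Q(√57, ∛1110). Since Q(√57) ⊂ L and [Q(√57):Q] = 2, the tower law gives 2 | [L:Q]. Likewise Q(∛1110) ⊂ L with [Q(∛1110):Q] = 3 (because 1110 is not a perfect cube), so 3 | [L:Q]. As gcd(2,3) = 1, [L:Q] is divisible by 6. Conversely L is generated over Q by √57 and ∛1110, so [L:Q] ≤ 2·3 = 6. Therefore [Q(√57, ∛1110) : Q] = 6.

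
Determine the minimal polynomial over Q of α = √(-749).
m_α(x) = x^2 + 749

α satisfies α^2 + 749 = 0, so x^2 + 749 annihilates α. Since d = -749 is squarefree and ≠ 1, it is not a perfect square in Q, so x^2 + 749 has no rational root and is therefore irreducible over Q (a degree-2 polynomial over a field is irreducible iff it has no root). Hence m_α(x) = x^2 + 749.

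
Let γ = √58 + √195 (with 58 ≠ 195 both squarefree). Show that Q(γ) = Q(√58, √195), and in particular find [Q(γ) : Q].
[Q(γ) : Q] = 4 (equivalently, Q(γ) = Q(√58, √195))

Obviously Q(γ) ⊆ Q(√58, √195), and [Q(√58, √195):Q] = 4 (since 58, 195 are distinct squarefree integers > 1 with 11310 not a perfect square). To show equality we compute the minimal polynomial of γ. From γ = √58 + √195: γ^2 = 58 + 2√(11310) + 195 = 253 + 2√(11310), so γ^2 - 253 = 2√(11310); squaring, (γ^2 - 253)^2 = 4·11310, i.e. γ^4 - 506γ^2 + 64009 - 45240 = 0, i.e. γ^4 - 506γ^2 + 18769 = 0. So γ is a root of x^4 - 506x^2 + 18769. This polynomial is irreducible over Q: it has no rational root (each ±√58 ± √195 is irrational), and any factorization into two quadratics over Q would force √(11310) ∈ Q (pairing opposite roots) or √58, √195 ∈ Q (other pairings), all impossible. Hence [Q(γ):Q] = 4 = [Q(√58, √195):Q], so Q(γ) = Q(√58, √195).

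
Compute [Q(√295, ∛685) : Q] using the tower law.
[Q(√295, ∛685) : Q] = 6

Let L = Q(√295, ∛685). Since Q(√295) ⊂ L and [Q(√295):Q] = 2, the tower law gives 2 | [L:Q]. Likewise Q(∛685) ⊂ L with [Q(∛685):Q] = 3 (because 685 is not a perfect cube), so 3 | [L:Q]. As gcd(2,3) = 1, [L:Q] is divisible by 6. Conversely L is generated over Q by √295 and ∛685, so [L:Q] ≤ 2·3 = 6. Therefore [Q(√295, ∛685) : Q] = 6.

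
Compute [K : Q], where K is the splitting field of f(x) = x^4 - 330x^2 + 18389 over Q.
[K : Q] = 4

Solving the quadratic in x^2: x^2 = (330 ± √(330^2 - 4·18389))/2 = (330 ± √35344)/2 = (330 ± 188)/2, giving x^2 = 259 or x^2 = 71. So f(x) = (x^2 - 259)(x^2 - 71) and the roots of f are ±√259, ±√71. Hence the splitting field is K = Q(√259, √71). Since 259 and 71 are distinct squarefree integers > 1, their product 18389 is not a perfect square, so √71 ∉ Q(√259). By the tower law [K:Q] = [Q(√259,√71):Q(√259)] · [Q(√259):Q] = 2 · 2 = 4.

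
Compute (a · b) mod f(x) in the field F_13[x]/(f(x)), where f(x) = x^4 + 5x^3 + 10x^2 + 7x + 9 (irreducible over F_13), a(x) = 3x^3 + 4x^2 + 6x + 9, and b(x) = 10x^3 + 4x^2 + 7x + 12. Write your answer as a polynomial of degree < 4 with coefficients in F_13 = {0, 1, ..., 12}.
a · b ≡ 7x^3 + 12x^2 + 9x + 8 (mod f(x))

Multiply in F_13[x]: a(x)·b(x) = (3x^3 + 4x^2 + 6x + 9)·(10x^3 + 4x^2 + 7x + 12) = 4x^6 + 6x^4 + 9x^3 + 9x^2 + 5x + 4. This has degree ≥ 4, so divide by f(x) over F_13: 4x^6 + 6x^4 + 9x^3 + 9x^2 + 5x + 4 = (4x^2 + 6x + 1)·(x^4 + 5x^3 + 10x^2 + 7x + 9) + (7x^3 + 12x^2 + 9x + 8). Hence a·b ≡ 7x^3 + 12x^2 + 9x + 8 (mod f). (F_13[x]/(f) is a field with 13^4 = 28561 elements since f is irreducible of degree 4.)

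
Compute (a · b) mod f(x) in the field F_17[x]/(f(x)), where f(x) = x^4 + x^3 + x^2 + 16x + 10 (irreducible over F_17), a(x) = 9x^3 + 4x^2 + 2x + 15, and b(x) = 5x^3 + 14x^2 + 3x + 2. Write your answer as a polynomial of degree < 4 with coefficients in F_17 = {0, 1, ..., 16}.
a · b ≡ 11x^3 + 13x^2 + 6x + 16 (mod f(x))

Multiply in F_17[x]: a(x)·b(x) = (9x^3 + 4x^2 + 2x + 15)·(5x^3 + 14x^2 + 3x + 2) = 11x^6 + 10x^5 + 8x^4 + 14x^3 + 3x^2 + 15x + 13. This has degree ≥ 4, so divide by f(x) over F_17: 11x^6 + 10x^5 + 8x^4 + 14x^3 + 3x^2 + 15x + 13 = (11x^2 + 16x + 15)·(x^4 + x^3 + x^2 + 16x + 10) + (11x^3 + 13x^2 + 6x + 16). Hence a·b ≡ 11x^3 + 13x^2 + 6x + 16 (mod f). (F_17[x]/(f) is a field with 17^4 = 83521 elements since f is irreducible of degree 4.)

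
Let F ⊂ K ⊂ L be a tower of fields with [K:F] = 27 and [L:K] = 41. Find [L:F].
[L:F] = 1107

The tower law says that for any tower of field extensions F ⊂ K ⊂ L with finite degrees, [L:F] = [L:K] · [K:F]. Here this gives [L:F] = 41 · 27 = 1107.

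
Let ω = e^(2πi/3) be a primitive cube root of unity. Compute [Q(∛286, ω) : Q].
[Q(∛286, ω) : Q] = 6

[Q(∛286):Q] = 3 (min poly x^3 - 286, irreducible since 286 is not a perfect cube). [Q(ω):Q] = 2 (min poly x^2 + x + 1). Since Q(∛286) ⊂ R and ω ∉ R, we have ω ∉ Q(∛286), so x^2 + x + 1 remains irreducible over Q(∛286) and [Q(∛286, ω) : Q(∛286)] = 2. By the tower law, [Q(∛286, ω) : Q] = 3 · 2 = 6. (In fact Q(∛286, ω) is the splitting field of x^3 - 286 over Q.)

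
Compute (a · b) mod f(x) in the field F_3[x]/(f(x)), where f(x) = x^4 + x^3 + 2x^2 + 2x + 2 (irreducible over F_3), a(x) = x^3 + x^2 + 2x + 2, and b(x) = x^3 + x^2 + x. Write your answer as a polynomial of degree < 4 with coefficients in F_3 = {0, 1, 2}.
a · b ≡ x^2 + x + 1 (mod f(x))

Multiply in F_3[x]: a(x)·b(x) = (x^3 + x^2 + 2x + 2)·(x^3 + x^2 + x) = x^6 + 2x^5 + x^4 + 2x^3 + x^2 + 2x. This has degree ≥ 4, so divide by f(x) over F_3: x^6 + 2x^5 + x^4 + 2x^3 + x^2 + 2x = (x^2 + x + 1)·(x^4 + x^3 + 2x^2 + 2x + 2) + (x^2 + x + 1). Hence a·b ≡ x^2 + x + 1 (mod f). (F_3[x]/(f) is a field with 3^4 = 81 elements since f is irreducible of degree 4.)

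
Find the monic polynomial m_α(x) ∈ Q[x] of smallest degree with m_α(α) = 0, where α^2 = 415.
m_α(x) = x^2 - 415

α satisfies α^2 - 415 = 0, so x^2 - 415 annihilates α. Since d = 415 is squarefree and ≠ 1, it is not a perfect square in Q, so x^2 - 415 has no rational root and is therefore irreducible over Q (a degree-2 polynomial over a field is irreducible iff it has no root). Hence m_α(x) = x^2 - 415.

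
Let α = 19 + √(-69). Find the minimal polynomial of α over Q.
m_α(x) = x^2 - 38x + 430

From α - 19 = √(-69), squaring gives (α - 19)^2 = -69, i.e. α^2 - 38α + 361 = -69, so α^2 - 38α + 430 = 0. The discriminant of x^2 - 38x + 430 is (-38)^2 - 4·(430) = 1444 - 1720 = -276, and 4·(-69) is not a perfect square in Q since -69 is squarefree and ≠ 1. Hence x^2 - 38x + 430 is irreducible over Q and is the minimal polynomial of α.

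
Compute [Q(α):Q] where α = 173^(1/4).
[Q(α):Q] = 4

α is a root of x^4 - 173. By Eisenstein's criterion at the prime p = 173 (which divides the constant term 173 but p^2 = 29929 does not, since 173 is squarefree), x^4 - 173 is irreducible over Q. Hence [Q(α):Q] = 4.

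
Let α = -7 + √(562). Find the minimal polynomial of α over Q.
m_α(x) = x^2 + 14x - 513

From α + 7 = √(562), squaring gives (α + 7)^2 = 562, i.e. α^2 + 14α + 49 = 562, so α^2 + 14α - 513 = 0. The discriminant of x^2 + 14x - 513 is (14)^2 - 4·(-513) = 196 + 2052 = 2248, and 4·(562) is not a perfect square in Q since 562 is squarefree and ≠ 1. Hence x^2 + 14x - 513 is irreducible over Q and is the minimal polynomial of α.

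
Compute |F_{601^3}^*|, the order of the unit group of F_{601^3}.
|F_{601^3}^*| = 217081800

F_{601^3} has 601^3 = 217081801 elements; its multiplicative group consists of all nonzero elements, so |F_{601^3}^*| = 217081801 - 1 = 217081800. (It is cyclic since any finite subgroup of the multiplicative group of a field is cyclic.)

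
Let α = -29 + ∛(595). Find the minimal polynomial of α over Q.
m_α(x) = x^3 + 87x^2 + 2523x + 23794

Set β = α + 29 = ∛(595), so β^3 = 595. Then (α + 29)^3 - 595 = 0, i.e. α is a root of g(x) = (x + 29)^3 - 595 = x^3 + 87x^2 + 2523x + 23794. Since g(x) = h(x + 29) where h(x) = x^3 - 595, and h is irreducible over Q (because 595 is not a perfect cube, so h has no rational root, and a monic cubic with no rational root is irreducible), g is also irreducible (irreducibility is preserved under the substitution x → x + 29). Hence m_α(x) = x^3 + 87x^2 + 2523x + 23794.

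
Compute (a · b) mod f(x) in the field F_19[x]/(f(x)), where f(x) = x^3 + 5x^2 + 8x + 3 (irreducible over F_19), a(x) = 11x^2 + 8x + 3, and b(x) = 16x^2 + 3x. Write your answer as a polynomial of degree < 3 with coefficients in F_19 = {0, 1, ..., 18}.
a · b ≡ 17x^2 + 8x + 10 (mod f(x))

Multiply in F_19[x]: a(x)·b(x) = (11x^2 + 8x + 3)·(16x^2 + 3x) = 5x^4 + 9x^3 + 15x^2 + 9x. This has degree ≥ 3, so divide by f(x) over F_19: 5x^4 + 9x^3 + 15x^2 + 9x = (5x + 3)·(x^3 + 5x^2 + 8x + 3) + (17x^2 + 8x + 10). Hence a·b ≡ 17x^2 + 8x + 10 (mod f). (F_19[x]/(f) is a field with 19^3 = 6859 elements since f is irreducible of degree 3.)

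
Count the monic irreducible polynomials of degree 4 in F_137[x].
There are 88064148 monic irreducible polynomials of degree 4 over F_137

Each element of F_{137^4} that lies in no proper subfield is a root of exactly one monic irreducible of degree 4 over F_137, and each such polynomial has 4 distinct roots in F_{137^4}. By Möbius inversion the count is N_137(4) = (1/4) Σ_{d|4} μ(4/d) · 137^d = (1/4)(μ(4)·137^1 + μ(2)·137^2 + μ(1)·137^4) = 352256592/4 = 88064148.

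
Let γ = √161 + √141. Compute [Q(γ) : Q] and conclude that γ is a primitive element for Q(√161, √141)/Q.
[Q(γ) : Q] = 4 (equivalently, Q(γ) = Q(√161, √141))

Obviously Q(γ) ⊆ Q(√161, √141), and [Q(√161, √141):Q] = 4 (since 161, 141 are distinct squarefree integers > 1 with 22701 not a perfect square). To show equality we compute the minimal polynomial of γ. From γ = √161 + √141: γ^2 = 161 + 2√(22701) + 141 = 302 + 2√(22701), so γ^2 - 302 = 2√(22701); squaring, (γ^2 - 302)^2 = 4·22701, i.e. γ^4 - 604γ^2 + 91204 - 90804 = 0, i.e. γ^4 - 604γ^2 + 400 = 0. So γ is a root of x^4 - 604x^2 + 400. This polynomial is irreducible over Q: it has no rational root (each ±√161 ± √141 is irrational), and any factorization into two quadratics over Q would force √(22701) ∈ Q (pairing opposite roots) or √161, √141 ∈ Q (other pairings), all impossible. Hence [Q(γ):Q] = 4 = [Q(√161, √141):Q], so Q(γ) = Q(√161, √141).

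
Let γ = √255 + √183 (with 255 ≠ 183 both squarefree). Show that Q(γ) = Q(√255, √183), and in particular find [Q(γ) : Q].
[Q(γ) : Q] = 4 (equivalently, Q(γ) = Q(√255, √183))

Obviously Q(γ) ⊆ Q(√255, √183), and [Q(√255, √183):Q] = 4 (since 255, 183 are distinct squarefree integers > 1 with 46665 not a perfect square). To show equality we compute the minimal polynomial of γ. From γ = √255 + √183: γ^2 = 255 + 2√(46665) + 183 = 438 + 2√(46665), so γ^2 - 438 = 2√(46665); squaring, (γ^2 - 438)^2 = 4·46665, i.e. γ^4 - 876γ^2 + 191844 - 186660 = 0, i.e. γ^4 - 876γ^2 + 5184 = 0. So γ is a root of x^4 - 876x^2 + 5184. This polynomial is irreducible over Q: it has no rational root (each ±√255 ± √183 is irrational), and any factorization into two quadratics over Q would force √(46665) ∈ Q (pairing opposite roots) or √255, √183 ∈ Q (other pairings), all impossible. Hence [Q(γ):Q] = 4 = [Q(√255, √183):Q], so Q(γ) = Q(√255, √183).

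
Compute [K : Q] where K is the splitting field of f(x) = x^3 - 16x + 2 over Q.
[K : Q] = 6

By the rational root test, any rational root of the monic integer polynomial f(x) = x^3 - 16x + 2 must be an integer dividing the constant term 2, i.e. one of ±{1, 2}. Evaluating: f(1) = -13, f(-1) = 17, f(2) = -22, f(-2) = 26; none is 0, so f has no rational root and is therefore irreducible over Q (a cubic with no linear factor over a field is irreducible). For an irreducible cubic, the Galois group is A_3 or S_3 according as the discriminant disc(f) = -4a^3 - 27b^2 = -4·(-16)^3 - 27·(2)^2 = 16276 is or is not a square in Q. Here disc(f) = 16276 is not a perfect square in Q, so the Galois group of f over Q is not contained in A_3 and must be all of S_3. The splitting field has degree |S_3| = 6 over Q, so [K : Q] = 6.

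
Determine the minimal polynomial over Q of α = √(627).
m_α(x) = x^2 - 627

α satisfies α^2 - 627 = 0, so x^2 - 627 annihilates α. Since d = 627 is squarefree and ≠ 1, it is not a perfect square in Q, so x^2 - 627 has no rational root and is therefore irreducible over Q (a degree-2 polynomial over a field is irreducible iff it has no root). Hence m_α(x) = x^2 - 627.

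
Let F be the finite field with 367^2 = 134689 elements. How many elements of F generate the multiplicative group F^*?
There are φ(134688) = 42240 primitive elements

F_q^* is cyclic of order q - 1 = 134688. A cyclic group of order m has exactly φ(m) generators. Here m = 134688 = 2^5 · 3 · 23 · 61, so the number of primitive elements is φ(134688) = 42240.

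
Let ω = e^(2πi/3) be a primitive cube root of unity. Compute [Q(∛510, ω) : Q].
[Q(∛510, ω) : Q] = 6

[Q(∛510):Q] = 3 (min poly x^3 - 510, irreducible since 510 is not a perfect cube). [Q(ω):Q] = 2 (min poly x^2 + x + 1). Since Q(∛510) ⊂ R and ω ∉ R, we have ω ∉ Q(∛510), so x^2 + x + 1 remains irreducible over Q(∛510) and [Q(∛510, ω) : Q(∛510)] = 2. By the tower law, [Q(∛510, ω) : Q] = 3 · 2 = 6. (In fact Q(∛510, ω) is the splitting field of x^3 - 510 over Q.)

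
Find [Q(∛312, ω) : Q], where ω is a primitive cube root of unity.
[Q(∛312, ω) : Q] = 6

[Q(∛312):Q] = 3 (min poly x^3 - 312, irreducible since 312 is not a perfect cube). [Q(ω):Q] = 2 (min poly x^2 + x + 1). Since Q(∛312) ⊂ R and ω ∉ R, we have ω ∉ Q(∛312), so x^2 + x + 1 remains irreducible over Q(∛312) and [Q(∛312, ω) : Q(∛312)] = 2. By the tower law, [Q(∛312, ω) : Q] = 3 · 2 = 6. (In fact Q(∛312, ω) is the splitting field of x^3 - 312 over Q.)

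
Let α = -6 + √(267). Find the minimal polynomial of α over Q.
m_α(x) = x^2 + 12x - 231

From α + 6 = √(267), squaring gives (α + 6)^2 = 267, i.e. α^2 + 12α + 36 = 267, so α^2 + 12α - 231 = 0. The discriminant of x^2 + 12x - 231 is (12)^2 - 4·(-231) = 144 + 924 = 1068, and 4·(267) is not a perfect square in Q since 267 is squarefree and ≠ 1. Hence x^2 + 12x - 231 is irreducible over Q and is the minimal polynomial of α.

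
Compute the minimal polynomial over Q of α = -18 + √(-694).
m_α(x) = x^2 + 36x + 1018

From α + 18 = √(-694), squaring gives (α + 18)^2 = -694, i.e. α^2 + 36α + 324 = -694, so α^2 + 36α + 1018 = 0. The discriminant of x^2 + 36x + 1018 is (36)^2 - 4·(1018) = 1296 - 4072 = -2776, and 4·(-694) is not a perfect square in Q since -694 is squarefree and ≠ 1. Hence x^2 + 36x + 1018 is irreducible over Q and is the minimal polynomial of α.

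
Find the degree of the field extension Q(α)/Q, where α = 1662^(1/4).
[Q(α):Q] = 4

α is a root of x^4 - 1662. By Eisenstein's criterion at the prime p = 2 (which divides the constant term 1662 but p^2 = 4 does not, since 1662 is squarefree), x^4 - 1662 is irreducible over Q. Hence [Q(α):Q] = 4.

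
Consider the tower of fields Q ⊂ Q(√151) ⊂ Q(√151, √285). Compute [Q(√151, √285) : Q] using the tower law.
[Q(√151, √285) : Q] = 4

[Q(√151):Q] = 2 (min poly x^2 - 151, irreducible since 151 is squarefree > 1). For the top step, suppose √285 ∈ Q(√151), say √285 = c + d√151 with c, d ∈ Q. Squaring: 285 = c^2 + 151d^2 + 2cd√151. Since √151 ∉ Q this forces 2cd = 0. If d = 0 then √285 = c ∈ Q, contradicting 285 squarefree > 1. If c = 0 then 285 = 151d^2, so 151·285 = (151d)^2 is a perfect square in Q — but 151·285 = 43035 is not a perfect square (since 151 and 285 are distinct squarefree integers). Contradiction. Hence √285 ∉ Q(√151), so x^2 - 285 stays irreducible over Q(√151) and [Q(√151, √285) : Q(√151)] = 2. By the tower law, [Q(√151, √285) : Q] = 2 · 2 = 4.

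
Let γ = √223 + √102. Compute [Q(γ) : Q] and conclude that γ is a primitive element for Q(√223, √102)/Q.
[Q(γ) : Q] = 4 (equivalently, Q(γ) = Q(√223, √102))

Obviously Q(γ) ⊆ Q(√223, √102), and [Q(√223, √102):Q] = 4 (since 223, 102 are distinct squarefree integers > 1 with 22746 not a perfect square). To show equality we compute the minimal polynomial of γ. From γ = √223 + √102: γ^2 = 223 + 2√(22746) + 102 = 325 + 2√(22746), so γ^2 - 325 = 2√(22746); squaring, (γ^2 - 325)^2 = 4·22746, i.e. γ^4 - 650γ^2 + 105625 - 90984 = 0, i.e. γ^4 - 650γ^2 + 14641 = 0. So γ is a root of x^4 - 650x^2 + 14641. This polynomial is irreducible over Q: it has no rational root (each ±√223 ± √102 is irrational), and any factorization into two quadratics over Q would force √(22746) ∈ Q (pairing opposite roots) or √223, √102 ∈ Q (other pairings), all impossible. Hence [Q(γ):Q] = 4 = [Q(√223, √102):Q], so Q(γ) = Q(√223, √102).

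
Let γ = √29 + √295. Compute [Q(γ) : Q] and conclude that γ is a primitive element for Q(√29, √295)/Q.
[Q(γ) : Q] = 4 (equivalently, Q(γ) = Q(√29, √295))

Obviously Q(γ) ⊆ Q(√29, √295), and [Q(√29, √295):Q] = 4 (since 29, 295 are distinct squarefree integers > 1 with 8555 not a perfect square). To show equality we compute the minimal polynomial of γ. From γ = √29 + √295: γ^2 = 29 + 2√(8555) + 295 = 324 + 2√(8555), so γ^2 - 324 = 2√(8555); squaring, (γ^2 - 324)^2 = 4·8555, i.e. γ^4 - 648γ^2 + 104976 - 34220 = 0, i.e. γ^4 - 648γ^2 + 70756 = 0. So γ is a root of x^4 - 648x^2 + 70756. This polynomial is irreducible over Q: it has no rational root (each ±√29 ± √295 is irrational), and any factorization into two quadratics over Q would force √(8555) ∈ Q (pairing opposite roots) or √29, √295 ∈ Q (other pairings), all impossible. Hence [Q(γ):Q] = 4 = [Q(√29, √295):Q], so Q(γ) = Q(√29, √295).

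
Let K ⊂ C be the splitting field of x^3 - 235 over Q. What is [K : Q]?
[K : Q] = 6

The roots of x^3 - 235 are ∛235, ω∛235, ω^2∛235 where ω = e^(2πi/3) is a primitive cube root of unity, so K = Q(∛235, ω). Now [Q(∛235):Q] = 3 (since 235 is not a perfect cube, x^3 - 235 is irreducible) and [Q(ω):Q] = 2. Both 2 and 3 divide [K:Q], and [K:Q] ≤ 3·2 = 6, so [K:Q] = 6. (Equivalently: Q(∛235) ⊂ R but ω ∉ R, so [K : Q(∛235)] = 2.)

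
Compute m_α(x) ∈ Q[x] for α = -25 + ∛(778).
m_α(x) = x^3 + 75x^2 + 1875x + 14847

Set β = α + 25 = ∛(778), so β^3 = 778. Then (α + 25)^3 - 778 = 0, i.e. α is a root of g(x) = (x + 25)^3 - 778 = x^3 + 75x^2 + 1875x + 14847. Since g(x) = h(x + 25) where h(x) = x^3 - 778, and h is irreducible over Q (because 778 is not a perfect cube, so h has no rational root, and a monic cubic with no rational root is irreducible), g is also irreducible (irreducibility is preserved under the substitution x → x + 25). Hence m_α(x) = x^3 + 75x^2 + 1875x + 14847.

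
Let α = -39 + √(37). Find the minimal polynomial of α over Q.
m_α(x) = x^2 + 78x + 1484

From α + 39 = √(37), squaring gives (α + 39)^2 = 37, i.e. α^2 + 78α + 1521 = 37, so α^2 + 78α + 1484 = 0. The discriminant of x^2 + 78x + 1484 is (78)^2 - 4·(1484) = 6084 - 5936 = 148, and 4·(37) is not a perfect square in Q since 37 is squarefree and ≠ 1. Hence x^2 + 78x + 1484 is irreducible over Q and is the minimal polynomial of α.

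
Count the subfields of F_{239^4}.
F_{239^4} has 3 subfields

The subfields of F_{p^n} are exactly the fields F_{p^d} for d | n (each is the fixed field of the unique index-d subgroup of Gal(F_{p^n}/F_p) ≅ Z/nZ). The divisors of n = 4 are {1, 2, 4}, giving 3 subfields: F_{239^1}, F_{239^2}, F_{239^4}.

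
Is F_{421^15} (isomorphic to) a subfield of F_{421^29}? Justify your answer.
No: F_{421^15} is not a subfield of F_{421^29}

F_{p^m} embeds in F_{p^n} iff m | n. Here 15 ∤ 29 (since 29 = 1·15 + 14 with remainder 14 ≠ 0), so F_{421^15} is not a subfield of F_{421^29}. Equivalently: if it were, the tower law would give 15 = [F_{421^15}:F_421] dividing [F_{421^29}:F_421] = 29, contradiction.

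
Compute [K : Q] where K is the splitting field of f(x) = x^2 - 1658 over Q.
[K : Q] = 2

f(x) = x^2 - 1658 factors as (x - √1658)(x + √1658). The splitting field is K = Q(√1658). Since 1658 is squarefree and > 1, it is not a perfect square, so x^2 - 1658 is irreducible over Q and [Q(√1658) : Q] = 2. Hence [K : Q] = 2.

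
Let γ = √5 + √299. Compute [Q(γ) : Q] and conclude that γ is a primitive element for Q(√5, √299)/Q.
[Q(γ) : Q] = 4 (equivalently, Q(γ) = Q(√5, √299))

Obviously Q(γ) ⊆ Q(√5, √299), and [Q(√5, √299):Q] = 4 (since 5, 299 are distinct squarefree integers > 1 with 1495 not a perfect square). To show equality we compute the minimal polynomial of γ. From γ = √5 + √299: γ^2 = 5 + 2√(1495) + 299 = 304 + 2√(1495), so γ^2 - 304 = 2√(1495); squaring, (γ^2 - 304)^2 = 4·1495, i.e. γ^4 - 608γ^2 + 92416 - 5980 = 0, i.e. γ^4 - 608γ^2 + 86436 = 0. So γ is a root of x^4 - 608x^2 + 86436. This polynomial is irreducible over Q: it has no rational root (each ±√5 ± √299 is irrational), and any factorization into two quadratics over Q would force √(1495) ∈ Q (pairing opposite roots) or √5, √299 ∈ Q (other pairings), all impossible. Hence [Q(γ):Q] = 4 = [Q(√5, √299):Q], so Q(γ) = Q(√5, √299).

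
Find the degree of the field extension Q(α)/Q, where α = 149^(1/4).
[Q(α):Q] = 4

α is a root of x^4 - 149. By Eisenstein's criterion at the prime p = 149 (which divides the constant term 149 but p^2 = 22201 does not, since 149 is squarefree), x^4 - 149 is irreducible over Q. Hence [Q(α):Q] = 4.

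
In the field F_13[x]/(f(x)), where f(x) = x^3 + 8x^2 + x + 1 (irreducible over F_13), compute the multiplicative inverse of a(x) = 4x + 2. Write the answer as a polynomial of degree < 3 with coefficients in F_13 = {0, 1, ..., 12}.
a(x)^(-1) ≡ 4x^2 + 4x + 2 (mod f(x))

Since f is irreducible over F_13, F_13[x]/(f) is a field and a(x) ≠ 0 has an inverse. Apply the extended Euclidean algorithm to f(x) and a(x) in F_13[x]: f(x) = (10x^2 + 10x + 5)·a(x) + (4). The last nonzero remainder is the constant 4 = gcd(f, a) in F_13. Back-substituting through the division chain expresses 4 = s(x)·a(x) + t(x)·f(x) with s(x) ≡ 3x^2 + 3x + 8 (mod f), so (3x^2 + 3x + 8)·a(x) ≡ 4 (mod f). Multiplying by 4^(-1) ≡ 10 in F_13 gives a(x)^(-1) ≡ 10·(3x^2 + 3x + 8) ≡ 4x^2 + 4x + 2 (mod f). Check: (4x + 2)·(4x^2 + 4x + 2) = 3x^3 + 11x^2 + 3x + 4 ≡ 1 (mod x^3 + 8x^2 + x + 1).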